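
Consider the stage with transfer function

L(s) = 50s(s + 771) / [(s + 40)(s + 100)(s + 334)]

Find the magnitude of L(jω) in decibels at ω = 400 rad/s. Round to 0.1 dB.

-13.9 dB

At s = jω = j400:
zero (s+771): 771 + j400 → |·| = √(771²+400²) = √754441 ≈ 868.59, ∠ = arctan(400/771) ≈ 27.42°
zero at origin: s = j400 → |·| = 400, ∠ = 90.00°
pole (s+40): 40 + j400 → |·| = √(40²+400²) = √161600 ≈ 402, ∠ = arctan(400/40) ≈ 84.29°
pole (s+100): 100 + j400 → |·| = √(100²+400²) = √170000 ≈ 412.31, ∠ = arctan(400/100) ≈ 75.96°
pole (s+334): 334 + j400 → |·| = √(334²+400²) = √271556 ≈ 521.11, ∠ = arctan(400/334) ≈ 50.14°
|L| = 50 · 3.4744e+05 / 8.6373e+07 ≈ 0.20113
Gain = 20 log₁₀(0.20113) ≈ -13.93 dB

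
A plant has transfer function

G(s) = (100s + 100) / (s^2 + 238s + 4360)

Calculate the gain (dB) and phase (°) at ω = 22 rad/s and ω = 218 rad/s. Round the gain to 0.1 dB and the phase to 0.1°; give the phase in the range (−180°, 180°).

ω = 22: -9.4 dB, 33.9°; ω = 218: -9.8 dB, -40.0°

Substitute s = j22:
Numerator: 100(j22) + 100 = 100 + j2200
Denominator: (j22)^2 + 238(j22) + 4360 = 3876 + j5236
|N| = √(100² + 2200²) ≈ 2202.3, ∠N ≈ 87.40°
|D| = √(3876² + 5236²) ≈ 6514.5, ∠D ≈ 53.49°
|G| = 2202.3 / 6514.5 ≈ 0.33806
Gain = 20 log₁₀(0.33806) ≈ -9.42 dB
∠G = 87.40° − 53.49° = 33.91°

Substitute s = j218:
Numerator: 100(j218) + 100 = 100 + j21800
Denominator: (j218)^2 + 238(j218) + 4360 = -43164 + j51884
|N| = √(100² + 21800²) ≈ 21800, ∠N ≈ 89.74°
|D| = √(43164² + 51884²) ≈ 67491, ∠D ≈ 129.76°
|G| = 21800 / 67491 ≈ 0.32301
Gain = 20 log₁₀(0.32301) ≈ -9.82 dB
∠G = 89.74° − 129.76° = -40.02°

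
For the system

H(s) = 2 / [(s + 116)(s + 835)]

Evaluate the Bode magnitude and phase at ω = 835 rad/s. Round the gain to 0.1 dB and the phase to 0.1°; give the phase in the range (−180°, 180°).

At s = jω = j835:
pole (s+116): 116 + j835 → |·| = √(116²+835²) = √710681 ≈ 843.02, ∠ = arctan(835/116) ≈ 82.09°
pole (s+835): 835 + j835 → |·| = √(835²+835²) = √1394450 ≈ 1180.9, ∠ = arctan(835/835) ≈ 45.00°
|H| = 2 / 9.9552e+05 ≈ 2.009e-06
Gain = 20 log₁₀(2.009e-06) ≈ -113.94 dB
∠H = 0.00° − 127.09° = -127.09°

-113.9 dB, -127.1°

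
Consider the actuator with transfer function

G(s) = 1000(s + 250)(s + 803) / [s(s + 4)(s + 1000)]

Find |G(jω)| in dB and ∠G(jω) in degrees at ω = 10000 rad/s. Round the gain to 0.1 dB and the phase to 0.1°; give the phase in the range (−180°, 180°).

At s = jω = j10000:
zero (s+250): 250 + j10000 → |·| = √(250²+10000²) = √100062500 ≈ 10003, ∠ = arctan(10000/250) ≈ 88.57°
zero (s+803): 803 + j10000 → |·| = √(803²+10000²) = √100644809 ≈ 10032, ∠ = arctan(10000/803) ≈ 85.41°
pole (s+4): 4 + j10000 → |·| = √(4²+10000²) = √100000016 ≈ 10000, ∠ = arctan(10000/4) ≈ 89.98°
pole (s+1000): 1000 + j10000 → |·| = √(1000²+10000²) = √101000000 ≈ 10050, ∠ = arctan(10000/1000) ≈ 84.29°
pole at origin: |s| = 10000, ∠ = 90.00° (in denominator)
|G| = 1000 · 1.0035e+08 / 1.005e+12 ≈ 0.099851
Gain = 20 log₁₀(0.099851) ≈ -20.01 dB
∠G = 173.98° − 264.27° = -90.29°

-20.0 dB, -90.3°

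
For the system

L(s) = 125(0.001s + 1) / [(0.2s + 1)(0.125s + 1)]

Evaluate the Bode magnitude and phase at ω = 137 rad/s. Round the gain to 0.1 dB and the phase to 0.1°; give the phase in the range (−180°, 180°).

-11.4 dB, -166.8°

At ω = 137 rad/s:
zero (1 + j137·0.001) = 1 + j0.137 → |·| ≈ 1.0093, ∠ ≈ 7.80°
pole (1 + j137·0.2) = 1 + j27.4 → |·| ≈ 27.418, ∠ ≈ 87.91°
pole (1 + j137·0.125) = 1 + j17.125 → |·| ≈ 17.154, ∠ ≈ 86.66°
|L| = 125 · 1.0093 / (27.418 · 17.154) ≈ 0.26824
Gain = 20 log₁₀(0.26824) ≈ -11.43 dB
∠L = (7.80°) − (87.91° + 86.66°) = -166.77°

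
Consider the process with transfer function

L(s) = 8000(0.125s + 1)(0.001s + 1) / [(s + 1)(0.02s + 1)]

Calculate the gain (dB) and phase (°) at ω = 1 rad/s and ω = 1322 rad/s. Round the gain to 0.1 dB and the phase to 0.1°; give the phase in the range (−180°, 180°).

ω = 1: 75.1 dB, -39.0°; ω = 1322: 35.9 dB, -35.2°

At ω = 1 rad/s:
zero (1 + j1·0.125) = 1 + j0.125 → |·| ≈ 1.0078, ∠ ≈ 7.13°
zero (1 + j1·0.001) = 1 + j0.001 → |·| ≈ 1, ∠ ≈ 0.06°
pole (1 + j1·1) = 1 + j1 → |·| ≈ 1.4142, ∠ ≈ 45.00°
pole (1 + j1·0.02) = 1 + j0.02 → |·| ≈ 1.0002, ∠ ≈ 1.15°
|L| = 8000 · 1.0078 · 1 / (1.4142 · 1.0002) ≈ 5699.9
Gain = 20 log₁₀(5699.9) ≈ 75.12 dB
∠L = (7.13° + 0.06°) − (45.00° + 1.15°) = -38.96°

At ω = 1322 rad/s:
zero (1 + j1322·0.125) = 1 + j165.25 → |·| ≈ 165.25, ∠ ≈ 89.65°
zero (1 + j1322·0.001) = 1 + j1.322 → |·| ≈ 1.6576, ∠ ≈ 52.90°
pole (1 + j1322·1) = 1 + j1322 → |·| ≈ 1322, ∠ ≈ 89.96°
pole (1 + j1322·0.02) = 1 + j26.44 → |·| ≈ 26.459, ∠ ≈ 87.83°
|L| = 8000 · 165.25 · 1.6576 / (1322 · 26.459) ≈ 62.648
Gain = 20 log₁₀(62.648) ≈ 35.94 dB
∠L = (89.65° + 52.90°) − (89.96° + 87.83°) = -35.24°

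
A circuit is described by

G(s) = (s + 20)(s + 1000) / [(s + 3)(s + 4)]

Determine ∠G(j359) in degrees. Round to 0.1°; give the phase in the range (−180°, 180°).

At s = jω = j359:
zero (s+20): 20 + j359 → |·| = √(20²+359²) = √129281 ≈ 359.56, ∠ = arctan(359/20) ≈ 86.81°
zero (s+1000): 1000 + j359 → |·| = √(1000²+359²) = √1128881 ≈ 1062.5, ∠ = arctan(359/1000) ≈ 19.75°
pole (s+3): 3 + j359 → |·| = √(3²+359²) = √128890 ≈ 359.01, ∠ = arctan(359/3) ≈ 89.52°
pole (s+4): 4 + j359 → |·| = √(4²+359²) = √128897 ≈ 359.02, ∠ = arctan(359/4) ≈ 89.36°
∠G = 106.56° − 178.88° = -72.32°

-72.3°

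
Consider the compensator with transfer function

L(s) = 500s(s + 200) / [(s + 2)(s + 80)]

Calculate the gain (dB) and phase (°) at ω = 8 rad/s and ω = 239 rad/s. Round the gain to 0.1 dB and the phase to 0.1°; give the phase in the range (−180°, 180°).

ω = 8: 61.6 dB, 10.6°; ω = 239: 55.8 dB, -20.9°

At s = jω = j8:
zero (s+200): 200 + j8 → |·| = √(200²+8²) = √40064 ≈ 200.16, ∠ = arctan(8/200) ≈ 2.29°
zero at origin: s = j8 → |·| = 8, ∠ = 90.00°
pole (s+2): 2 + j8 → |·| = √(2²+8²) = √68 ≈ 8.2462, ∠ = arctan(8/2) ≈ 75.96°
pole (s+80): 80 + j8 → |·| = √(80²+8²) = √6464 ≈ 80.399, ∠ = arctan(8/80) ≈ 5.71°
|L| = 500 · 1601.3 / 662.99 ≈ 1207.6
Gain = 20 log₁₀(1207.6) ≈ 61.64 dB
∠L = 92.29° − 81.67° = 10.62°

At s = jω = j239:
zero (s+200): 200 + j239 → |·| = √(200²+239²) = √97121 ≈ 311.64, ∠ = arctan(239/200) ≈ 50.08°
zero at origin: s = j239 → |·| = 239, ∠ = 90.00°
pole (s+2): 2 + j239 → |·| = √(2²+239²) = √57125 ≈ 239.01, ∠ = arctan(239/2) ≈ 89.52°
pole (s+80): 80 + j239 → |·| = √(80²+239²) = √63521 ≈ 252.03, ∠ = arctan(239/80) ≈ 71.49°
|L| = 500 · 74482 / 60238 ≈ 618.23
Gain = 20 log₁₀(618.23) ≈ 55.82 dB
∠L = 140.08° − 161.01° = -20.93°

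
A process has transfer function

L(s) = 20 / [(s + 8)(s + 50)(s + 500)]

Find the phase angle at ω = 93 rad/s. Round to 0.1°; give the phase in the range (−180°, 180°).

At s = jω = j93:
pole (s+8): 8 + j93 → |·| = √(8²+93²) = √8713 ≈ 93.343, ∠ = arctan(93/8) ≈ 85.08°
pole (s+50): 50 + j93 → |·| = √(50²+93²) = √11149 ≈ 105.59, ∠ = arctan(93/50) ≈ 61.74°
pole (s+500): 500 + j93 → |·| = √(500²+93²) = √258649 ≈ 508.58, ∠ = arctan(93/500) ≈ 10.54°
∠L = 0.00° − 157.36° = -157.36°

-157.4°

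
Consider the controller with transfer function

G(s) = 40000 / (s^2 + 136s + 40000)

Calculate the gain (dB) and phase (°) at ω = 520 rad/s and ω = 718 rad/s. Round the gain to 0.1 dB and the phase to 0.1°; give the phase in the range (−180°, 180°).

At s = jω = j520:
quadratic: (j520)² + 136·j520 + 40000 = -230400 + j70720 → |·| ≈ 2.4101e+05, ∠ ≈ 162.94°
|G| = 40000 / 2.4101e+05 ≈ 0.16597
Gain = 20 log₁₀(0.16597) ≈ -15.60 dB
∠G = 0.00° − 162.94° = -162.94°

At s = jω = j718:
quadratic: (j718)² + 136·j718 + 40000 = -475524 + j97648 → |·| ≈ 4.8545e+05, ∠ ≈ 168.40°
|G| = 40000 / 4.8545e+05 ≈ 0.082398
Gain = 20 log₁₀(0.082398) ≈ -21.68 dB
∠G = 0.00° − 168.40° = -168.40°

ω = 520: -15.6 dB, -162.9°; ω = 718: -21.7 dB, -168.4°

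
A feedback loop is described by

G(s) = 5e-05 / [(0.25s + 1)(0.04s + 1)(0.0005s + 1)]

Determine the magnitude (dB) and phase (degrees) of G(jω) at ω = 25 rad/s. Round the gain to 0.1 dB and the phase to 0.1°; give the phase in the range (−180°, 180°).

At ω = 25 rad/s:
pole (1 + j25·0.25) = 1 + j6.25 → |·| ≈ 6.3295, ∠ ≈ 80.91°
pole (1 + j25·0.04) = 1 + j1 → |·| ≈ 1.4142, ∠ ≈ 45.00°
pole (1 + j25·0.0005) = 1 + j0.0125 → |·| ≈ 1.0001, ∠ ≈ 0.72°
|G| = 5e-05 · 1 / (6.3295 · 1.4142 · 1.0001) ≈ 5.5853e-06
Gain = 20 log₁₀(5.5853e-06) ≈ -105.06 dB
∠G = (0°) − (80.91° + 45.00° + 0.72°) = -126.63°

-105.1 dB, -126.6°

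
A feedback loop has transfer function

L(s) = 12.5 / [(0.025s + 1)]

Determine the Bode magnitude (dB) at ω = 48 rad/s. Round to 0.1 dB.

At ω = 48 rad/s:
pole (1 + j48·0.025) = 1 + j1.2 → |·| ≈ 1.562, ∠ ≈ 50.19°
|L| = 12.5 · 1 / (1.562) ≈ 8.0026
Gain = 20 log₁₀(8.0026) ≈ 18.06 dB

18.1 dB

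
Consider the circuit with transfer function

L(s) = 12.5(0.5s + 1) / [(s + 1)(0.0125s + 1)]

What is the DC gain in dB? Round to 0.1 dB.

L(0) = 12.5 · 1 / 1 = 12.5
20 log₁₀(12.5) ≈ 21.94 dB

21.9 dB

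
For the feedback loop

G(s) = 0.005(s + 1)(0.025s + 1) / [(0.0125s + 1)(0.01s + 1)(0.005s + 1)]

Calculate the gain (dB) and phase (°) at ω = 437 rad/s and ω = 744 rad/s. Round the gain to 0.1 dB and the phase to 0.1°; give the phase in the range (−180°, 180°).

ω = 437: -7.9 dB, -47.5°; ω = 744: -11.8 dB, -64.3°

At ω = 437 rad/s:
zero (1 + j437·1) = 1 + j437 → |·| ≈ 437, ∠ ≈ 89.87°
zero (1 + j437·0.025) = 1 + j10.925 → |·| ≈ 10.971, ∠ ≈ 84.77°
pole (1 + j437·0.0125) = 1 + j5.4625 → |·| ≈ 5.5533, ∠ ≈ 79.63°
pole (1 + j437·0.01) = 1 + j4.37 → |·| ≈ 4.483, ∠ ≈ 77.11°
pole (1 + j437·0.005) = 1 + j2.185 → |·| ≈ 2.403, ∠ ≈ 65.41°
|G| = 0.005 · 437 · 10.971 / (5.5533 · 4.483 · 2.403) ≈ 0.4007
Gain = 20 log₁₀(0.4007) ≈ -7.94 dB
∠G = (89.87° + 84.77°) − (79.63° + 77.11° + 65.41°) = -47.51°

At ω = 744 rad/s:
zero (1 + j744·1) = 1 + j744 → |·| ≈ 744, ∠ ≈ 89.92°
zero (1 + j744·0.025) = 1 + j18.6 → |·| ≈ 18.627, ∠ ≈ 86.92°
pole (1 + j744·0.0125) = 1 + j9.3 → |·| ≈ 9.3536, ∠ ≈ 83.86°
pole (1 + j744·0.01) = 1 + j7.44 → |·| ≈ 7.5069, ∠ ≈ 82.34°
pole (1 + j744·0.005) = 1 + j3.72 → |·| ≈ 3.8521, ∠ ≈ 74.95°
|G| = 0.005 · 744 · 18.627 / (9.3536 · 7.5069 · 3.8521) ≈ 0.25618
Gain = 20 log₁₀(0.25618) ≈ -11.83 dB
∠G = (89.92° + 86.92°) − (83.86° + 82.34° + 74.95°) = -64.31°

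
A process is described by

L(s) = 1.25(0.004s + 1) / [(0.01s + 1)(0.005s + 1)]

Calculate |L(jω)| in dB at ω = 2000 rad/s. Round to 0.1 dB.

At ω = 2000 rad/s:
zero (1 + j2000·0.004) = 1 + j8 → |·| ≈ 8.0623, ∠ ≈ 82.87°
pole (1 + j2000·0.01) = 1 + j20 → |·| ≈ 20.025, ∠ ≈ 87.14°
pole (1 + j2000·0.005) = 1 + j10 → |·| ≈ 10.05, ∠ ≈ 84.29°
|L| = 1.25 · 8.0623 / (20.025 · 10.05) ≈ 0.050076
Gain = 20 log₁₀(0.050076) ≈ -26.01 dB

-26.0 dB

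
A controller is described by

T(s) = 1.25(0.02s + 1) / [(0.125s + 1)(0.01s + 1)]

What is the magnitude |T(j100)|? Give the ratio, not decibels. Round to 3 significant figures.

At ω = 100 rad/s:
zero (1 + j100·0.02) = 1 + j2 → |·| ≈ 2.2361, ∠ ≈ 63.43°
pole (1 + j100·0.125) = 1 + j12.5 → |·| ≈ 12.54, ∠ ≈ 85.43°
pole (1 + j100·0.01) = 1 + j1 → |·| ≈ 1.4142, ∠ ≈ 45.00°
|T| = 1.25 · 2.2361 / (12.54 · 1.4142) ≈ 0.15761

0.158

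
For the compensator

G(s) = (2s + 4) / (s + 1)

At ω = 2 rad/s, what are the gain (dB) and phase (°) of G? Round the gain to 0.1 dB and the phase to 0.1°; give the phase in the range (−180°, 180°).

8.1 dB, -18.4°

Substitute s = j2:
Numerator: 2(j2) + 4 = 4 + j4
Denominator: (j2) + 1 = 1 + j2
|N| = √(4² + 4²) ≈ 5.6569, ∠N ≈ 45.00°
|D| = √(1² + 2²) ≈ 2.2361, ∠D ≈ 63.43°
|G| = 5.6569 / 2.2361 ≈ 2.5298
Gain = 20 log₁₀(2.5298) ≈ 8.06 dB
∠G = 45.00° − 63.43° = -18.43°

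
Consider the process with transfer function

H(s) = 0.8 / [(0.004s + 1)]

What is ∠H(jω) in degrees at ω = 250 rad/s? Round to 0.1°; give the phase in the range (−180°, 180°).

At ω = 250 rad/s:
pole (1 + j250·0.004) = 1 + j1 → |·| ≈ 1.4142, ∠ ≈ 45.00°
∠H = (0°) − (45.00°) = -45.00°

-45.0°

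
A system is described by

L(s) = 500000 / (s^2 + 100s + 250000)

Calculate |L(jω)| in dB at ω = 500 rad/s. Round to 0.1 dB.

20.0 dB

At s = jω = j500:
quadratic: (j500)² + 100·j500 + 250000 = 0 + j50000 → |·| ≈ 50000, ∠ ≈ 90.00°
|L| = 500000 / 50000 ≈ 10
Gain = 20 log₁₀(10) ≈ 20.00 dB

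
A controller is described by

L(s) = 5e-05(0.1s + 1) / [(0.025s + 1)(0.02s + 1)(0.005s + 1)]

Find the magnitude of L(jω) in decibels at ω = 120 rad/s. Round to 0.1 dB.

At ω = 120 rad/s:
zero (1 + j120·0.1) = 1 + j12 → |·| ≈ 12.042, ∠ ≈ 85.24°
pole (1 + j120·0.025) = 1 + j3 → |·| ≈ 3.1623, ∠ ≈ 71.57°
pole (1 + j120·0.02) = 1 + j2.4 → |·| ≈ 2.6, ∠ ≈ 67.38°
pole (1 + j120·0.005) = 1 + j0.6 → |·| ≈ 1.1662, ∠ ≈ 30.96°
|L| = 5e-05 · 12.042 / (3.1623 · 2.6 · 1.1662) ≈ 6.2794e-05
Gain = 20 log₁₀(6.2794e-05) ≈ -84.04 dB

-84.0 dB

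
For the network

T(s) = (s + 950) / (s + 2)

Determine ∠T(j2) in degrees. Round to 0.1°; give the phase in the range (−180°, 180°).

Substitute s = j2:
Numerator: (j2) + 950 = 950 + j2
Denominator: (j2) + 2 = 2 + j2
|N| = √(950² + 2²) ≈ 950, ∠N ≈ 0.12°
|D| = √(2² + 2²) ≈ 2.8284, ∠D ≈ 45.00°
∠T = 0.12° − 45.00° = -44.88°

-44.9°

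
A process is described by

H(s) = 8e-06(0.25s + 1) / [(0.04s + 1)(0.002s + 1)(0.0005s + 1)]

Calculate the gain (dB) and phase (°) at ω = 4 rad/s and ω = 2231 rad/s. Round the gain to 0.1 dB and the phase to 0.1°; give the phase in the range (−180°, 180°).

ω = 4: -99.0 dB, 35.3°; ω = 2231: -102.7 dB, -125.0°

At ω = 4 rad/s:
zero (1 + j4·0.25) = 1 + j1 → |·| ≈ 1.4142, ∠ ≈ 45.00°
pole (1 + j4·0.04) = 1 + j0.16 → |·| ≈ 1.0127, ∠ ≈ 9.09°
pole (1 + j4·0.002) = 1 + j0.008 → |·| ≈ 1, ∠ ≈ 0.46°
pole (1 + j4·0.0005) = 1 + j0.002 → |·| ≈ 1, ∠ ≈ 0.11°
|H| = 8e-06 · 1.4142 / (1.0127 · 1 · 1) ≈ 1.1172e-05
Gain = 20 log₁₀(1.1172e-05) ≈ -99.04 dB
∠H = (45.00°) − (9.09° + 0.46° + 0.11°) = 35.34°

At ω = 2231 rad/s:
zero (1 + j2231·0.25) = 1 + j557.75 → |·| ≈ 557.75, ∠ ≈ 89.90°
pole (1 + j2231·0.04) = 1 + j89.24 → |·| ≈ 89.246, ∠ ≈ 89.36°
pole (1 + j2231·0.002) = 1 + j4.462 → |·| ≈ 4.5727, ∠ ≈ 77.37°
pole (1 + j2231·0.0005) = 1 + j1.1155 → |·| ≈ 1.4981, ∠ ≈ 48.13°
|H| = 8e-06 · 557.75 / (89.246 · 4.5727 · 1.4981) ≈ 7.2984e-06
Gain = 20 log₁₀(7.2984e-06) ≈ -102.74 dB
∠H = (89.90°) − (89.36° + 77.37° + 48.13°) = -124.96°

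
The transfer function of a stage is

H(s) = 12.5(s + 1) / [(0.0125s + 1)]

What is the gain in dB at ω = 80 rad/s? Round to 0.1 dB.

57.0 dB

At ω = 80 rad/s:
zero (1 + j80·1) = 1 + j80 → |·| ≈ 80.006, ∠ ≈ 89.28°
pole (1 + j80·0.0125) = 1 + j1 → |·| ≈ 1.4142, ∠ ≈ 45.00°
|H| = 12.5 · 80.006 / (1.4142) ≈ 707.17
Gain = 20 log₁₀(707.17) ≈ 56.99 dB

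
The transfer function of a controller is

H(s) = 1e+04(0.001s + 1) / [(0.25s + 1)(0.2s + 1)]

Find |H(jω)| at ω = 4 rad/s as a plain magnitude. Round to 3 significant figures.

5.52e+03

At ω = 4 rad/s:
zero (1 + j4·0.001) = 1 + j0.004 → |·| ≈ 1, ∠ ≈ 0.23°
pole (1 + j4·0.25) = 1 + j1 → |·| ≈ 1.4142, ∠ ≈ 45.00°
pole (1 + j4·0.2) = 1 + j0.8 → |·| ≈ 1.2806, ∠ ≈ 38.66°
|H| = 1e+04 · 1 / (1.4142 · 1.2806) ≈ 5521.7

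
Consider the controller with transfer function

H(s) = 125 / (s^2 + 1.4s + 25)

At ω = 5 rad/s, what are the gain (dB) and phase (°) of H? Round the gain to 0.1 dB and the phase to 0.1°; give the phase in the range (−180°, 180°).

25.0 dB, -90.0°

At s = jω = j5:
quadratic: (j5)² + 1.4·j5 + 25 = 0 + j7 → |·| ≈ 7, ∠ ≈ 90.00°
|H| = 125 / 7 ≈ 17.857
Gain = 20 log₁₀(17.857) ≈ 25.04 dB
∠H = 0.00° − 90.00° = -90.00°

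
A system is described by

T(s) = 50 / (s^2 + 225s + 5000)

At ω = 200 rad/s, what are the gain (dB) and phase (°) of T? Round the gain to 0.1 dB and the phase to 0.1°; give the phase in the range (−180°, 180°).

-61.1 dB, -127.9°

Substitute s = j200:
Numerator: 50 = 50 + j0
Denominator: (j200)^2 + 225(j200) + 5000 = -35000 + j45000
|N| = √(50² + 0²) ≈ 50, ∠N ≈ 0.00°
|D| = √(35000² + 45000²) ≈ 57009, ∠D ≈ 127.87°
|T| = 50 / 57009 ≈ 0.00087705
Gain = 20 log₁₀(0.00087705) ≈ -61.14 dB
∠T = 0.00° − 127.87° = -127.87°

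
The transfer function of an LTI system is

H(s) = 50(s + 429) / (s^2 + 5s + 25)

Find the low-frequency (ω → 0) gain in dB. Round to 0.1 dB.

H(0) = 50·429 / 25 = 858
20 log₁₀(858) ≈ 58.67 dB

58.7 dB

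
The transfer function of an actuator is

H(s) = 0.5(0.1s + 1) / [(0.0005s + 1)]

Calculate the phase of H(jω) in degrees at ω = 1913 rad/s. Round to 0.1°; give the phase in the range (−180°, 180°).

46.0°

At ω = 1913 rad/s:
zero (1 + j1913·0.1) = 1 + j191.3 → |·| ≈ 191.3, ∠ ≈ 89.70°
pole (1 + j1913·0.0005) = 1 + j0.9565 → |·| ≈ 1.3838, ∠ ≈ 43.73°
∠H = (89.70°) − (43.73°) = 45.97°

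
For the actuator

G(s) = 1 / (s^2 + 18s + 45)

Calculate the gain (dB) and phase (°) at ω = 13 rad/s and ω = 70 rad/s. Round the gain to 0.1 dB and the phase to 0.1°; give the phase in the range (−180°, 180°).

Substitute s = j13:
Numerator: 1 = 1 + j0
Denominator: (j13)^2 + 18(j13) + 45 = -124 + j234
|N| = √(1² + 0²) ≈ 1, ∠N ≈ 0.00°
|D| = √(124² + 234²) ≈ 264.82, ∠D ≈ 117.92°
|G| = 1 / 264.82 ≈ 0.0037761
Gain = 20 log₁₀(0.0037761) ≈ -48.46 dB
∠G = 0.00° − 117.92° = -117.92°

Substitute s = j70:
Numerator: 1 = 1 + j0
Denominator: (j70)^2 + 18(j70) + 45 = -4855 + j1260
|N| = √(1² + 0²) ≈ 1, ∠N ≈ 0.00°
|D| = √(4855² + 1260²) ≈ 5015.8, ∠D ≈ 165.45°
|G| = 1 / 5015.8 ≈ 0.00019937
Gain = 20 log₁₀(0.00019937) ≈ -74.01 dB
∠G = 0.00° − 165.45° = -165.45°

ω = 13: -48.5 dB, -117.9°; ω = 70: -74.0 dB, -165.5°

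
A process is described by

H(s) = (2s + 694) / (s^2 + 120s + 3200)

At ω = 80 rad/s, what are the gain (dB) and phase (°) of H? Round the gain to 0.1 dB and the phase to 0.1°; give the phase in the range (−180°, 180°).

Substitute s = j80:
Numerator: 2(j80) + 694 = 694 + j160
Denominator: (j80)^2 + 120(j80) + 3200 = -3200 + j9600
|N| = √(694² + 160²) ≈ 712.21, ∠N ≈ 12.98°
|D| = √(3200² + 9600²) ≈ 10119, ∠D ≈ 108.43°
|H| = 712.21 / 10119 ≈ 0.070383
Gain = 20 log₁₀(0.070383) ≈ -23.05 dB
∠H = 12.98° − 108.43° = -95.45°

-23.1 dB, -95.5°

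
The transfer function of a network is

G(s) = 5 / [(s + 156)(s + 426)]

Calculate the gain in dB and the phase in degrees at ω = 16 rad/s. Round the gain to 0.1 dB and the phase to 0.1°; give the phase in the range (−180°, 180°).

-82.5 dB, -8.0°

At s = jω = j16:
pole (s+156): 156 + j16 → |·| = √(156²+16²) = √24592 ≈ 156.82, ∠ = arctan(16/156) ≈ 5.86°
pole (s+426): 426 + j16 → |·| = √(426²+16²) = √181732 ≈ 426.3, ∠ = arctan(16/426) ≈ 2.15°
|G| = 5 / 66852 ≈ 7.4792e-05
Gain = 20 log₁₀(7.4792e-05) ≈ -82.52 dB
∠G = 0.00° − 8.01° = -8.01°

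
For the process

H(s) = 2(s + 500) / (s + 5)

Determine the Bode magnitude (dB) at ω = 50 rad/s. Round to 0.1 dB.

At s = jω = j50:
zero (s+500): 500 + j50 → |·| = √(500²+50²) = √252500 ≈ 502.49, ∠ = arctan(50/500) ≈ 5.71°
pole (s+5): 5 + j50 → |·| = √(5²+50²) = √2525 ≈ 50.249, ∠ = arctan(50/5) ≈ 84.29°
|H| = 2 · 502.49 / 50.249 ≈ 20
Gain = 20 log₁₀(20) ≈ 26.02 dB

26.0 dB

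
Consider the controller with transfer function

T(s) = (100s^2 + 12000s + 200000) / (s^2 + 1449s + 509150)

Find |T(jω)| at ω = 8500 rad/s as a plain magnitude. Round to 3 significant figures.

Substitute s = j8500:
Numerator: 100(j8500)^2 + 12000(j8500) + 200000 = -7224800000 + j102000000
Denominator: (j8500)^2 + 1449(j8500) + 509150 = -71740850 + j12316500
|N| = √(7224800000² + 102000000²) ≈ 7.2255e+09, ∠N ≈ 179.19°
|D| = √(71740850² + 12316500²) ≈ 7.279e+07, ∠D ≈ 170.26°
|T| = 7.2255e+09 / 7.279e+07 ≈ 99.265

99.3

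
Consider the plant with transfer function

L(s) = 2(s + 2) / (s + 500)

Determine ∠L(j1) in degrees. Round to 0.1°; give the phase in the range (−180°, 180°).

At s = jω = j1:
zero (s+2): 2 + j1 → |·| = √(2²+1²) = √5 ≈ 2.2361, ∠ = arctan(1/2) ≈ 26.57°
pole (s+500): 500 + j1 → |·| = √(500²+1²) = √250001 ≈ 500, ∠ = arctan(1/500) ≈ 0.11°
∠L = 26.57° − 0.11° = 26.46°

26.5°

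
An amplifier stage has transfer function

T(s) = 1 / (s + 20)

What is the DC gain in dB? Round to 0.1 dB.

-26.0 dB

T(0) = 1 / (20) = 0.05
20 log₁₀(0.05) ≈ -26.02 dB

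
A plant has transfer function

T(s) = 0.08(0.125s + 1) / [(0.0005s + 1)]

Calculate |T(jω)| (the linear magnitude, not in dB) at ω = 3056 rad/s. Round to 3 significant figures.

16.7

At ω = 3056 rad/s:
zero (1 + j3056·0.125) = 1 + j382 → |·| ≈ 382, ∠ ≈ 89.85°
pole (1 + j3056·0.0005) = 1 + j1.528 → |·| ≈ 1.8261, ∠ ≈ 56.80°
|T| = 0.08 · 382 / (1.8261) ≈ 16.735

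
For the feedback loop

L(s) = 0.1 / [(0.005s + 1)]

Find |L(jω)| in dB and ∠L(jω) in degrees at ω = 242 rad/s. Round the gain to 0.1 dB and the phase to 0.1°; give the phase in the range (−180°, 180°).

-23.9 dB, -50.4°

At ω = 242 rad/s:
pole (1 + j242·0.005) = 1 + j1.21 → |·| ≈ 1.5697, ∠ ≈ 50.43°
|L| = 0.1 · 1 / (1.5697) ≈ 0.063706
Gain = 20 log₁₀(0.063706) ≈ -23.92 dB
∠L = (0°) − (50.43°) = -50.43°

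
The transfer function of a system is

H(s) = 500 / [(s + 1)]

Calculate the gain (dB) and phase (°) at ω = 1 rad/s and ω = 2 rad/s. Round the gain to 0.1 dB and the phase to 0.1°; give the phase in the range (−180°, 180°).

ω = 1: 51.0 dB, -45.0°; ω = 2: 47.0 dB, -63.4°

At ω = 1 rad/s:
pole (1 + j1·1) = 1 + j1 → |·| ≈ 1.4142, ∠ ≈ 45.00°
|H| = 500 · 1 / (1.4142) ≈ 353.56
Gain = 20 log₁₀(353.56) ≈ 50.97 dB
∠H = (0°) − (45.00°) = -45.00°

At ω = 2 rad/s:
pole (1 + j2·1) = 1 + j2 → |·| ≈ 2.2361, ∠ ≈ 63.43°
|H| = 500 · 1 / (2.2361) ≈ 223.6
Gain = 20 log₁₀(223.6) ≈ 46.99 dB
∠H = (0°) − (63.43°) = -63.43°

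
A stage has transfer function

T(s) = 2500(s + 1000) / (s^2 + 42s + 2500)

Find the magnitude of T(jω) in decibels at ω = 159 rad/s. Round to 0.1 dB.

At s = jω = j159:
zero (s+1000): 1000 + j159 → |·| = √(1000²+159²) = √1025281 ≈ 1012.6, ∠ = arctan(159/1000) ≈ 9.03°
quadratic: (j159)² + 42·j159 + 2500 = -22781 + j6678 → |·| ≈ 23740, ∠ ≈ 163.66°
|T| = 2500 · 1012.6 / 23740 ≈ 106.63
Gain = 20 log₁₀(106.63) ≈ 40.56 dB

40.6 dB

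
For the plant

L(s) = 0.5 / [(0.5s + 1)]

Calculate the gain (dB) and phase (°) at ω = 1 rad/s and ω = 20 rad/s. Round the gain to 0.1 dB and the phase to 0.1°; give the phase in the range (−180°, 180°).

At ω = 1 rad/s:
pole (1 + j1·0.5) = 1 + j0.5 → |·| ≈ 1.118, ∠ ≈ 26.57°
|L| = 0.5 · 1 / (1.118) ≈ 0.44723
Gain = 20 log₁₀(0.44723) ≈ -6.99 dB
∠L = (0°) − (26.57°) = -26.57°

At ω = 20 rad/s:
pole (1 + j20·0.5) = 1 + j10 → |·| ≈ 10.05, ∠ ≈ 84.29°
|L| = 0.5 · 1 / (10.05) ≈ 0.049751
Gain = 20 log₁₀(0.049751) ≈ -26.06 dB
∠L = (0°) − (84.29°) = -84.29°

ω = 1: -7.0 dB, -26.6°; ω = 20: -26.1 dB, -84.3°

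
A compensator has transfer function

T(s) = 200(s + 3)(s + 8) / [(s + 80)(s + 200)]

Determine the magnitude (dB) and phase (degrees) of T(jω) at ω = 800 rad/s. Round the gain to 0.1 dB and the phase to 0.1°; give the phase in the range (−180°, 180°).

45.7 dB, 19.0°

At s = jω = j800:
zero (s+3): 3 + j800 → |·| = √(3²+800²) = √640009 ≈ 800.01, ∠ = arctan(800/3) ≈ 89.79°
zero (s+8): 8 + j800 → |·| = √(8²+800²) = √640064 ≈ 800.04, ∠ = arctan(800/8) ≈ 89.43°
pole (s+80): 80 + j800 → |·| = √(80²+800²) = √646400 ≈ 803.99, ∠ = arctan(800/80) ≈ 84.29°
pole (s+200): 200 + j800 → |·| = √(200²+800²) = √680000 ≈ 824.62, ∠ = arctan(800/200) ≈ 75.96°
|T| = 200 · 6.4004e+05 / 6.6299e+05 ≈ 193.08
Gain = 20 log₁₀(193.08) ≈ 45.71 dB
∠T = 179.22° − 160.25° = 18.97°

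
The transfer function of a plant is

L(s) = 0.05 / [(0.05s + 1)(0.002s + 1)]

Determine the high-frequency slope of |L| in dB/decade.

-40 dB/decade

Each pole contributes −20 dB/decade at high frequency; each zero contributes +20 dB/decade.
Net: 0 zero(s) − 2 pole(s) → -40 dB/decade.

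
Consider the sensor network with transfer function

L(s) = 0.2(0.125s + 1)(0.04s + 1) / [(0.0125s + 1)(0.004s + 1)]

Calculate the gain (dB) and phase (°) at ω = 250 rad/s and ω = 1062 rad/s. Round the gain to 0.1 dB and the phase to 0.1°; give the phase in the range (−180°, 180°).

At ω = 250 rad/s:
zero (1 + j250·0.125) = 1 + j31.25 → |·| ≈ 31.266, ∠ ≈ 88.17°
zero (1 + j250·0.04) = 1 + j10 → |·| ≈ 10.05, ∠ ≈ 84.29°
pole (1 + j250·0.0125) = 1 + j3.125 → |·| ≈ 3.2811, ∠ ≈ 72.26°
pole (1 + j250·0.004) = 1 + j1 → |·| ≈ 1.4142, ∠ ≈ 45.00°
|L| = 0.2 · 31.266 · 10.05 / (3.2811 · 1.4142) ≈ 13.544
Gain = 20 log₁₀(13.544) ≈ 22.63 dB
∠L = (88.17° + 84.29°) − (72.26° + 45.00°) = 55.20°

At ω = 1062 rad/s:
zero (1 + j1062·0.125) = 1 + j132.75 → |·| ≈ 132.75, ∠ ≈ 89.57°
zero (1 + j1062·0.04) = 1 + j42.48 → |·| ≈ 42.492, ∠ ≈ 88.65°
pole (1 + j1062·0.0125) = 1 + j13.275 → |·| ≈ 13.313, ∠ ≈ 85.69°
pole (1 + j1062·0.004) = 1 + j4.248 → |·| ≈ 4.3641, ∠ ≈ 76.75°
|L| = 0.2 · 132.75 · 42.492 / (13.313 · 4.3641) ≈ 19.418
Gain = 20 log₁₀(19.418) ≈ 25.76 dB
∠L = (89.57° + 88.65°) − (85.69° + 76.75°) = 15.78°

ω = 250: 22.6 dB, 55.2°; ω = 1062: 25.8 dB, 15.8°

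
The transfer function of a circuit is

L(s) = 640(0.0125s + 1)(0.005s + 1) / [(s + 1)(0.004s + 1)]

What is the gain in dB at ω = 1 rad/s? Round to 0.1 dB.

53.1 dB

At ω = 1 rad/s:
zero (1 + j1·0.0125) = 1 + j0.0125 → |·| ≈ 1.0001, ∠ ≈ 0.72°
zero (1 + j1·0.005) = 1 + j0.005 → |·| ≈ 1, ∠ ≈ 0.29°
pole (1 + j1·1) = 1 + j1 → |·| ≈ 1.4142, ∠ ≈ 45.00°
pole (1 + j1·0.004) = 1 + j0.004 → |·| ≈ 1, ∠ ≈ 0.23°
|L| = 640 · 1.0001 · 1 / (1.4142 · 1) ≈ 452.6
Gain = 20 log₁₀(452.6) ≈ 53.11 dB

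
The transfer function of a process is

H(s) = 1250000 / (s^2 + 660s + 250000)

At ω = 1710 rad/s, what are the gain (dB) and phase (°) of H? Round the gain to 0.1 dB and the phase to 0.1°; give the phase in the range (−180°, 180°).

-7.3 dB, -157.1°

At s = jω = j1710:
quadratic: (j1710)² + 660·j1710 + 250000 = -2674100 + j1128600 → |·| ≈ 2.9025e+06, ∠ ≈ 157.12°
|H| = 1250000 / 2.9025e+06 ≈ 0.43066
Gain = 20 log₁₀(0.43066) ≈ -7.32 dB
∠H = 0.00° − 157.12° = -157.12°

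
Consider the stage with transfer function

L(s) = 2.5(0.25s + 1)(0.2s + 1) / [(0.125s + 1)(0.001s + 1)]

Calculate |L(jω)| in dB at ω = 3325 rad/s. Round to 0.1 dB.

At ω = 3325 rad/s:
zero (1 + j3325·0.25) = 1 + j831.25 → |·| ≈ 831.25, ∠ ≈ 89.93°
zero (1 + j3325·0.2) = 1 + j665 → |·| ≈ 665, ∠ ≈ 89.91°
pole (1 + j3325·0.125) = 1 + j415.625 → |·| ≈ 415.63, ∠ ≈ 89.86°
pole (1 + j3325·0.001) = 1 + j3.325 → |·| ≈ 3.4721, ∠ ≈ 73.26°
|L| = 2.5 · 831.25 · 665 / (415.63 · 3.4721) ≈ 957.62
Gain = 20 log₁₀(957.62) ≈ 59.62 dB

59.6 dB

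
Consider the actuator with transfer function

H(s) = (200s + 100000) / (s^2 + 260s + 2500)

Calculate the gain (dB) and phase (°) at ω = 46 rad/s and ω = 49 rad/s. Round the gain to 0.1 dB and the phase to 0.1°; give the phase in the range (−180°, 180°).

ω = 46: 18.5 dB, -82.9°; ω = 49: 17.9 dB, -84.0°

Substitute s = j46:
Numerator: 200(j46) + 100000 = 100000 + j9200
Denominator: (j46)^2 + 260(j46) + 2500 = 384 + j11960
|N| = √(100000² + 9200²) ≈ 1.0042e+05, ∠N ≈ 5.26°
|D| = √(384² + 11960²) ≈ 11966, ∠D ≈ 88.16°
|H| = 1.0042e+05 / 11966 ≈ 8.3921
Gain = 20 log₁₀(8.3921) ≈ 18.48 dB
∠H = 5.26° − 88.16° = -82.90°

Substitute s = j49:
Numerator: 200(j49) + 100000 = 100000 + j9800
Denominator: (j49)^2 + 260(j49) + 2500 = 99 + j12740
|N| = √(100000² + 9800²) ≈ 1.0048e+05, ∠N ≈ 5.60°
|D| = √(99² + 12740²) ≈ 12740, ∠D ≈ 89.55°
|H| = 1.0048e+05 / 12740 ≈ 7.887
Gain = 20 log₁₀(7.887) ≈ 17.94 dB
∠H = 5.60° − 89.55° = -83.95°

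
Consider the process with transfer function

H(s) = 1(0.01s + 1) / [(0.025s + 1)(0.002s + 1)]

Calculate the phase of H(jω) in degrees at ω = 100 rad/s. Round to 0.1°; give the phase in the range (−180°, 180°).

-34.5°

At ω = 100 rad/s:
zero (1 + j100·0.01) = 1 + j1 → |·| ≈ 1.4142, ∠ ≈ 45.00°
pole (1 + j100·0.025) = 1 + j2.5 → |·| ≈ 2.6926, ∠ ≈ 68.20°
pole (1 + j100·0.002) = 1 + j0.2 → |·| ≈ 1.0198, ∠ ≈ 11.31°
∠H = (45.00°) − (68.20° + 11.31°) = -34.51°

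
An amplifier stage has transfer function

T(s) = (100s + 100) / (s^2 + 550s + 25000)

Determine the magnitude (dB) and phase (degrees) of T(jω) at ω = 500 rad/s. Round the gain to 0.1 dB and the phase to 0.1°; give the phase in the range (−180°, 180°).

-17.0 dB, -39.4°

Substitute s = j500:
Numerator: 100(j500) + 100 = 100 + j50000
Denominator: (j500)^2 + 550(j500) + 25000 = -225000 + j275000
|N| = √(100² + 50000²) ≈ 50000, ∠N ≈ 89.89°
|D| = √(225000² + 275000²) ≈ 3.5532e+05, ∠D ≈ 129.29°
|T| = 50000 / 3.5532e+05 ≈ 0.14072
Gain = 20 log₁₀(0.14072) ≈ -17.03 dB
∠T = 89.89° − 129.29° = -39.40°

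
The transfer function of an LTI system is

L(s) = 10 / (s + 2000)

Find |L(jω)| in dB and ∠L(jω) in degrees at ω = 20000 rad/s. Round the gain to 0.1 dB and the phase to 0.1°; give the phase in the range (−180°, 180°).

-66.1 dB, -84.3°

Substitute s = j20000:
Numerator: 10 = 10 + j0
Denominator: (j20000) + 2000 = 2000 + j20000
|N| = √(10² + 0²) ≈ 10, ∠N ≈ 0.00°
|D| = √(2000² + 20000²) ≈ 20100, ∠D ≈ 84.29°
|L| = 10 / 20100 ≈ 0.00049751
Gain = 20 log₁₀(0.00049751) ≈ -66.06 dB
∠L = 0.00° − 84.29° = -84.29°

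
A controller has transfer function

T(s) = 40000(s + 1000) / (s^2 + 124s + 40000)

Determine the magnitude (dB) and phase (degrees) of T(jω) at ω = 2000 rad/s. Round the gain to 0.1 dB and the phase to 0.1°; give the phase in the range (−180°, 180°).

27.1 dB, -113.0°

At s = jω = j2000:
zero (s+1000): 1000 + j2000 → |·| = √(1000²+2000²) = √5000000 ≈ 2236.1, ∠ = arctan(2000/1000) ≈ 63.43°
quadratic: (j2000)² + 124·j2000 + 40000 = -3960000 + j248000 → |·| ≈ 3.9678e+06, ∠ ≈ 176.42°
|T| = 40000 · 2236.1 / 3.9678e+06 ≈ 22.542
Gain = 20 log₁₀(22.542) ≈ 27.06 dB
∠T = 63.43° − 176.42° = -112.99°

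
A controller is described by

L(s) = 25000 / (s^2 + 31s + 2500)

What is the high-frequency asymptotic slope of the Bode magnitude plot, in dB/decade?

Each pole contributes −20 dB/decade at high frequency; each zero contributes +20 dB/decade.
Net: 0 zero(s) − 2 pole(s) → -40 dB/decade.

-40 dB/decade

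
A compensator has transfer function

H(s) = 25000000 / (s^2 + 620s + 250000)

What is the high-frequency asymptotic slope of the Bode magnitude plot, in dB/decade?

-40 dB/decade

Each pole contributes −20 dB/decade at high frequency; each zero contributes +20 dB/decade.
Net: 0 zero(s) − 2 pole(s) → -40 dB/decade.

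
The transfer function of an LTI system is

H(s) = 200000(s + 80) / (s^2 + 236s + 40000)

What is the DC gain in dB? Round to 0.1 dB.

52.0 dB

H(0) = 200000·80 / 40000 = 400
20 log₁₀(400) ≈ 52.04 dB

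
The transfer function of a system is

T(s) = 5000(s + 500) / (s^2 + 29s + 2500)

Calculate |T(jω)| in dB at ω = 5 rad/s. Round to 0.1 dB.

At s = jω = j5:
zero (s+500): 500 + j5 → |·| = √(500²+5²) = √250025 ≈ 500.02, ∠ = arctan(5/500) ≈ 0.57°
quadratic: (j5)² + 29·j5 + 2500 = 2475 + j145 → |·| ≈ 2479.2, ∠ ≈ 3.35°
|T| = 5000 · 500.02 / 2479.2 ≈ 1008.4
Gain = 20 log₁₀(1008.4) ≈ 60.07 dB

60.1 dB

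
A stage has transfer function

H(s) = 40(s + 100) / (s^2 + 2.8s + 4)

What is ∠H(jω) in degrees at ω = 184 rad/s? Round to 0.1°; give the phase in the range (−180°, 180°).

-117.7°

At s = jω = j184:
zero (s+100): 100 + j184 → |·| = √(100²+184²) = √43856 ≈ 209.42, ∠ = arctan(184/100) ≈ 61.48°
quadratic: (j184)² + 2.8·j184 + 4 = -33852 + j515.2 → |·| ≈ 33856, ∠ ≈ 179.13°
∠H = 61.48° − 179.13° = -117.65°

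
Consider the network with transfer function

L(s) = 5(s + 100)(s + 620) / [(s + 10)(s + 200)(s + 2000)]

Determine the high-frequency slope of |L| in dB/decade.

Each pole contributes −20 dB/decade at high frequency; each zero contributes +20 dB/decade.
Net: 2 zero(s) − 3 pole(s) → -20 dB/decade.

-20 dB/decade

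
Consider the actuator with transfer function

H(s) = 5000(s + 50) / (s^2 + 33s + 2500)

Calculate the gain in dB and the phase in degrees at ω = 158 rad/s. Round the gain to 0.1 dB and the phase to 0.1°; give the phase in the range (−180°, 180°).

At s = jω = j158:
zero (s+50): 50 + j158 → |·| = √(50²+158²) = √27464 ≈ 165.72, ∠ = arctan(158/50) ≈ 72.44°
quadratic: (j158)² + 33·j158 + 2500 = -22464 + j5214 → |·| ≈ 23061, ∠ ≈ 166.93°
|H| = 5000 · 165.72 / 23061 ≈ 35.931
Gain = 20 log₁₀(35.931) ≈ 31.11 dB
∠H = 72.44° − 166.93° = -94.49°

31.1 dB, -94.5°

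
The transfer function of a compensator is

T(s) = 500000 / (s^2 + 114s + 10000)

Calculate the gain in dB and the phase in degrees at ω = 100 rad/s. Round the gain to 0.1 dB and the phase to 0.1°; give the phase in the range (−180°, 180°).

32.8 dB, -90.0°

At s = jω = j100:
quadratic: (j100)² + 114·j100 + 10000 = 0 + j11400 → |·| ≈ 11400, ∠ ≈ 90.00°
|T| = 500000 / 11400 ≈ 43.86
Gain = 20 log₁₀(43.86) ≈ 32.84 dB
∠T = 0.00° − 90.00° = -90.00°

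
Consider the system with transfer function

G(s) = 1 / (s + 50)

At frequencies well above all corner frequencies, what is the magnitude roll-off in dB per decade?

-20 dB/decade

Each pole contributes −20 dB/decade at high frequency; each zero contributes +20 dB/decade.
Net: 0 zero(s) − 1 pole(s) → -20 dB/decade.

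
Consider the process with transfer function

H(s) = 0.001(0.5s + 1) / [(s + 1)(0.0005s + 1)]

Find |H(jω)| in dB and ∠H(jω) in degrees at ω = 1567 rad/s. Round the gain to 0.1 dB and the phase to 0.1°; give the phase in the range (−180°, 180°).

-68.1 dB, -38.1°

At ω = 1567 rad/s:
zero (1 + j1567·0.5) = 1 + j783.5 → |·| ≈ 783.5, ∠ ≈ 89.93°
pole (1 + j1567·1) = 1 + j1567 → |·| ≈ 1567, ∠ ≈ 89.96°
pole (1 + j1567·0.0005) = 1 + j0.7835 → |·| ≈ 1.2704, ∠ ≈ 38.08°
|H| = 0.001 · 783.5 / (1567 · 1.2704) ≈ 0.00039358
Gain = 20 log₁₀(0.00039358) ≈ -68.10 dB
∠H = (89.93°) − (89.96° + 38.08°) = -38.11°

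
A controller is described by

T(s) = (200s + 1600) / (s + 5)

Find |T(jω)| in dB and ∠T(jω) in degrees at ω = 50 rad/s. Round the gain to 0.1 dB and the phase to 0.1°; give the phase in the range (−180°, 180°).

46.1 dB, -3.4°

Substitute s = j50:
Numerator: 200(j50) + 1600 = 1600 + j10000
Denominator: (j50) + 5 = 5 + j50
|N| = √(1600² + 10000²) ≈ 10127, ∠N ≈ 80.91°
|D| = √(5² + 50²) ≈ 50.249, ∠D ≈ 84.29°
|T| = 10127 / 50.249 ≈ 201.54
Gain = 20 log₁₀(201.54) ≈ 46.09 dB
∠T = 80.91° − 84.29° = -3.38°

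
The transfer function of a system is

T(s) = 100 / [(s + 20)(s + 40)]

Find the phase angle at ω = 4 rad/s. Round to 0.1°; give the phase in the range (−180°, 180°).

At s = jω = j4:
pole (s+20): 20 + j4 → |·| = √(20²+4²) = √416 ≈ 20.396, ∠ = arctan(4/20) ≈ 11.31°
pole (s+40): 40 + j4 → |·| = √(40²+4²) = √1616 ≈ 40.2, ∠ = arctan(4/40) ≈ 5.71°
∠T = 0.00° − 17.02° = -17.02°

-17.0°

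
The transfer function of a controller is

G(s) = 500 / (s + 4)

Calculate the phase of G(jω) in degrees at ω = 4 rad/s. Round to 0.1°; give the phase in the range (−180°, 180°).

Substitute s = j4:
Numerator: 500 = 500 + j0
Denominator: (j4) + 4 = 4 + j4
|N| = √(500² + 0²) ≈ 500, ∠N ≈ 0.00°
|D| = √(4² + 4²) ≈ 5.6569, ∠D ≈ 45.00°
∠G = 0.00° − 45.00° = -45.00°

-45.0°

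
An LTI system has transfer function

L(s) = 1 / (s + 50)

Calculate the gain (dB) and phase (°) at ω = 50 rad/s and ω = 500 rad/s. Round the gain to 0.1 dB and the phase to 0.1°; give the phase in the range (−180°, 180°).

At s = jω = j50:
pole (s+50): 50 + j50 → |·| = √(50²+50²) = √5000 ≈ 70.711, ∠ = arctan(50/50) ≈ 45.00°
|L| = 1 / 70.711 ≈ 0.014142
Gain = 20 log₁₀(0.014142) ≈ -36.99 dB
∠L = 0.00° − 45.00° = -45.00°

At s = jω = j500:
pole (s+50): 50 + j500 → |·| = √(50²+500²) = √252500 ≈ 502.49, ∠ = arctan(500/50) ≈ 84.29°
|L| = 1 / 502.49 ≈ 0.0019901
Gain = 20 log₁₀(0.0019901) ≈ -54.02 dB
∠L = 0.00° − 84.29° = -84.29°

ω = 50: -37.0 dB, -45.0°; ω = 500: -54.0 dB, -84.3°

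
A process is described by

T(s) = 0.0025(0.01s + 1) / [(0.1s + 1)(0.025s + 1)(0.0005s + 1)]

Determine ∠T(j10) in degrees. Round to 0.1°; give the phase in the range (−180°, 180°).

-53.6°

At ω = 10 rad/s:
zero (1 + j10·0.01) = 1 + j0.1 → |·| ≈ 1.005, ∠ ≈ 5.71°
pole (1 + j10·0.1) = 1 + j1 → |·| ≈ 1.4142, ∠ ≈ 45.00°
pole (1 + j10·0.025) = 1 + j0.25 → |·| ≈ 1.0308, ∠ ≈ 14.04°
pole (1 + j10·0.0005) = 1 + j0.005 → |·| ≈ 1, ∠ ≈ 0.29°
∠T = (5.71°) − (45.00° + 14.04° + 0.29°) = -53.62°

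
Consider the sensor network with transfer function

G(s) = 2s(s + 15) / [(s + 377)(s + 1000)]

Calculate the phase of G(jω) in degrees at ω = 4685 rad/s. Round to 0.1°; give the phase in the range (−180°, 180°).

At s = jω = j4685:
zero (s+15): 15 + j4685 → |·| = √(15²+4685²) = √21949450 ≈ 4685, ∠ = arctan(4685/15) ≈ 89.82°
zero at origin: s = j4685 → |·| = 4685, ∠ = 90.00°
pole (s+377): 377 + j4685 → |·| = √(377²+4685²) = √22091354 ≈ 4700.1, ∠ = arctan(4685/377) ≈ 85.40°
pole (s+1000): 1000 + j4685 → |·| = √(1000²+4685²) = √22949225 ≈ 4790.5, ∠ = arctan(4685/1000) ≈ 77.95°
∠G = 179.82° − 163.35° = 16.47°

16.5°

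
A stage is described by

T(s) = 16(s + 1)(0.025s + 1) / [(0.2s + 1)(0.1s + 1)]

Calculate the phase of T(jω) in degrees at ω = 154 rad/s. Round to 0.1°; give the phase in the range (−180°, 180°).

-9.4°

At ω = 154 rad/s:
zero (1 + j154·1) = 1 + j154 → |·| ≈ 154, ∠ ≈ 89.63°
zero (1 + j154·0.025) = 1 + j3.85 → |·| ≈ 3.9778, ∠ ≈ 75.44°
pole (1 + j154·0.2) = 1 + j30.8 → |·| ≈ 30.816, ∠ ≈ 88.14°
pole (1 + j154·0.1) = 1 + j15.4 → |·| ≈ 15.432, ∠ ≈ 86.28°
∠T = (89.63° + 75.44°) − (88.14° + 86.28°) = -9.35°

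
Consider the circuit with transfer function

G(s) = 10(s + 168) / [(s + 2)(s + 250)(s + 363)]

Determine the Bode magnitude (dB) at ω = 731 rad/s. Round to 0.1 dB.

-95.8 dB

At s = jω = j731:
zero (s+168): 168 + j731 → |·| = √(168²+731²) = √562585 ≈ 750.06, ∠ = arctan(731/168) ≈ 77.06°
pole (s+2): 2 + j731 → |·| = √(2²+731²) = √534365 ≈ 731, ∠ = arctan(731/2) ≈ 89.84°
pole (s+250): 250 + j731 → |·| = √(250²+731²) = √596861 ≈ 772.57, ∠ = arctan(731/250) ≈ 71.12°
pole (s+363): 363 + j731 → |·| = √(363²+731²) = √666130 ≈ 816.17, ∠ = arctan(731/363) ≈ 63.59°
|G| = 10 · 750.06 / 4.6093e+08 ≈ 1.6273e-05
Gain = 20 log₁₀(1.6273e-05) ≈ -95.77 dB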